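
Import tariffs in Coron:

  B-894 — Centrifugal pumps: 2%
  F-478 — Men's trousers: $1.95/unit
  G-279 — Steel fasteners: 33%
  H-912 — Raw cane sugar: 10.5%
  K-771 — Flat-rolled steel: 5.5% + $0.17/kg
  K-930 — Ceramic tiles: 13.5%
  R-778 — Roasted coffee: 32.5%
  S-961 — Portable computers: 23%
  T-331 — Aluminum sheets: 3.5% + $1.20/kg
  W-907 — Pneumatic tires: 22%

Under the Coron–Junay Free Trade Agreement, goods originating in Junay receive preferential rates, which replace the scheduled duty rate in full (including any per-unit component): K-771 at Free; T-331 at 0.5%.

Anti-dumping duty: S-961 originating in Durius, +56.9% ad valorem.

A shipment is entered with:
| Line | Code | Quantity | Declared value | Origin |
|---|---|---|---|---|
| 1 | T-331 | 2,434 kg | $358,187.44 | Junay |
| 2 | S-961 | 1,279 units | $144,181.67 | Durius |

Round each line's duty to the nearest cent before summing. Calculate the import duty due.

Line 1 (T-331, Junay, 2,434 kg, $358,187.44):
Base rate for T-331 is 3.5% + $1.20/kg.
Origin Junay qualifies under the Coron–Junay agreement and T-331 is covered: preferential rate 0.5% applies instead.
Duty = $358,187.44 × 0.5% = $1,790.94.
Line 2 (S-961, Durius, 1,279 units, $144,181.67):
Base rate for S-961 is 23%.
Additional duty on S-961 from Durius: +56.9%. Applied ad valorem rate: 23% + 56.9% = 79.9%.
Duty = $144,181.67 × 79.9% = $115,201.15.
Total = $1,790.94 + $115,201.15 = $116,992.09.

$116,992.09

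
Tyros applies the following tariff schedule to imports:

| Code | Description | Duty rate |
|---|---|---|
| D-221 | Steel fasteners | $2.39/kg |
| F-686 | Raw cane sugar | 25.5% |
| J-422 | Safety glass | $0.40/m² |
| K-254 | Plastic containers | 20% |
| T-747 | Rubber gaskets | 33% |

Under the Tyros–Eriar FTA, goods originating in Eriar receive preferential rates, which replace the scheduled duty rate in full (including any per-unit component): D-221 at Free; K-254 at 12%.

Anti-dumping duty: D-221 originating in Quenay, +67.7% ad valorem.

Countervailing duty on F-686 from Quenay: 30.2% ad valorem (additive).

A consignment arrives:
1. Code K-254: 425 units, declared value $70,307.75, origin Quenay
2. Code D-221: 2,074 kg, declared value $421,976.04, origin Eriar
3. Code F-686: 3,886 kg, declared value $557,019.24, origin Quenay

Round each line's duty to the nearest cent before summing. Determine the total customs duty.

Line 1 (K-254, Quenay, 425 units, $70,307.75):
Base rate for K-254 is 20%.
K-254 has an FTA preferential rate, but origin Quenay is not Eriar; base rate stands.
Duty = $70,307.75 × 20% = $14,061.55.
Line 2 (D-221, Eriar, 2,074 kg, $421,976.04):
Base rate for D-221 is $2.39/kg.
Origin Eriar qualifies under the Tyros–Eriar agreement and D-221 is covered: preferential rate Free applies instead.
The additional-duty order on D-221 targets Quenay, not Eriar; it does not apply.
Duty = $421,976.04 × 0% = $0.00.
Line 3 (F-686, Quenay, 3,886 kg, $557,019.24):
Base rate for F-686 is 25.5%.
Additional duty on F-686 from Quenay: +30.2%. Applied ad valorem rate: 25.5% + 30.2% = 55.7%.
Duty = $557,019.24 × 55.7% = $310,259.72.
Total = $14,061.55 + $0.00 + $310,259.72 = $324,321.27.

$324,321.27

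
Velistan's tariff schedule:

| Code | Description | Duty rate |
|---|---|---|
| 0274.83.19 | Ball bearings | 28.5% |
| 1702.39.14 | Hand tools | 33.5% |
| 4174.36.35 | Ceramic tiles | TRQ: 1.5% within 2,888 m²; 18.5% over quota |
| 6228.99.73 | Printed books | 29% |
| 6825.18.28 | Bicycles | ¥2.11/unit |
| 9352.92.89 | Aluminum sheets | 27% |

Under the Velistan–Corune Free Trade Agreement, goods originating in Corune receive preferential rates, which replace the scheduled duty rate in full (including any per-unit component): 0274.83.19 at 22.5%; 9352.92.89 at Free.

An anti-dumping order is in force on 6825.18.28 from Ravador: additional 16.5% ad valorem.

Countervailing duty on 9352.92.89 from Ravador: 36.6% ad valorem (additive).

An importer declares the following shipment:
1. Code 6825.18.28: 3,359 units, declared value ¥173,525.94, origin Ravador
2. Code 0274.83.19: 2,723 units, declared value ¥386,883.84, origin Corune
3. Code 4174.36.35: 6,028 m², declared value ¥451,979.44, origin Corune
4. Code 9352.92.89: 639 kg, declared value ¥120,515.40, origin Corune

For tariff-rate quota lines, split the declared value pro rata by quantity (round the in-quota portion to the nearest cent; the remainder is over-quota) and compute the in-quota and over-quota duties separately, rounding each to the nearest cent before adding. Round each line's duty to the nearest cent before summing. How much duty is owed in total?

¥169,572.14

Line 1 (6825.18.28, Ravador, 3,359 units, ¥173,525.94):
Base rate for 6825.18.28 is ¥2.11/unit.
Additional duty on 6825.18.28 from Ravador: +16.5% ad valorem. Applied ad valorem rate = 16.5%.
Duty = ¥173,525.94 × 16.5% + 3,359 × ¥2.11 = ¥35,719.27.
Line 2 (0274.83.19, Corune, 2,723 units, ¥386,883.84):
Base rate for 0274.83.19 is 28.5%.
Origin Corune qualifies under the Velistan–Corune agreement and 0274.83.19 is covered: preferential rate 22.5% applies instead.
Duty = ¥386,883.84 × 22.5% = ¥87,048.86.
Line 3 (4174.36.35, Corune, 6,028 m², ¥451,979.44):
Code 4174.36.35 is under a tariff-rate quota (threshold 2,888 m²). In-quota: 2,888 m² at 1.5%; over-quota: 3,140 m² at 18.5%.
Pro-rata value split: in-quota = ¥451,979.44 × 2,888/6,028 = ¥216,542.24; over-quota = ¥451,979.44 − ¥216,542.24 = ¥235,437.20.
In-quota duty = ¥216,542.24 × 1.5% = ¥3,248.13. Over-quota duty = ¥235,437.20 × 18.5% = ¥43,555.88.
Line duty = ¥3,248.13 + ¥43,555.88 = ¥46,804.01.
Line 4 (9352.92.89, Corune, 639 kg, ¥120,515.40):
Base rate for 9352.92.89 is 27%.
Origin Corune qualifies under the Velistan–Corune agreement and 9352.92.89 is covered: preferential rate Free applies instead.
The additional-duty order on 9352.92.89 targets Ravador, not Corune; it does not apply.
Duty = ¥120,515.40 × 0% = ¥0.00.
Total = ¥35,719.27 + ¥87,048.86 + ¥46,804.01 + ¥0.00 = ¥169,572.14.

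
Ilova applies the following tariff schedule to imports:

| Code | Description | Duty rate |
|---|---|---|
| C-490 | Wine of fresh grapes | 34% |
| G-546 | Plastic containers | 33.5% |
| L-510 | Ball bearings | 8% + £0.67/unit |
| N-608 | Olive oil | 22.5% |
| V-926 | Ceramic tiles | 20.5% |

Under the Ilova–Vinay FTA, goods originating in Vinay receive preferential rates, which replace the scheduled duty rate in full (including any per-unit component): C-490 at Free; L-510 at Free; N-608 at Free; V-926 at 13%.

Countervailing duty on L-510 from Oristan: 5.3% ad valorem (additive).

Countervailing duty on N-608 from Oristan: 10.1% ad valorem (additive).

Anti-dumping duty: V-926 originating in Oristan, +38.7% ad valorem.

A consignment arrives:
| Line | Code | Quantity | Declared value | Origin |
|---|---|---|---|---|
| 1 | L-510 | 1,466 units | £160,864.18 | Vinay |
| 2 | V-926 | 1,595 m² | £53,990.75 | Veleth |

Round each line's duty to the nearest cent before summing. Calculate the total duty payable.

Line 1 (L-510, Vinay, 1,466 units, £160,864.18):
Base rate for L-510 is 8% + £0.67/unit.
Origin Vinay qualifies under the Ilova–Vinay agreement and L-510 is covered: preferential rate Free applies instead.
The additional-duty order on L-510 targets Oristan, not Vinay; it does not apply.
Duty = £160,864.18 × 0% = £0.00.
Line 2 (V-926, Veleth, 1,595 m², £53,990.75):
Base rate for V-926 is 20.5%.
V-926 has an FTA preferential rate, but origin Veleth is not Vinay; base rate stands.
The additional-duty order on V-926 targets Oristan, not Veleth; it does not apply.
Duty = £53,990.75 × 20.5% = £11,068.10.
Total = £0.00 + £11,068.10 = £11,068.10.

£11,068.10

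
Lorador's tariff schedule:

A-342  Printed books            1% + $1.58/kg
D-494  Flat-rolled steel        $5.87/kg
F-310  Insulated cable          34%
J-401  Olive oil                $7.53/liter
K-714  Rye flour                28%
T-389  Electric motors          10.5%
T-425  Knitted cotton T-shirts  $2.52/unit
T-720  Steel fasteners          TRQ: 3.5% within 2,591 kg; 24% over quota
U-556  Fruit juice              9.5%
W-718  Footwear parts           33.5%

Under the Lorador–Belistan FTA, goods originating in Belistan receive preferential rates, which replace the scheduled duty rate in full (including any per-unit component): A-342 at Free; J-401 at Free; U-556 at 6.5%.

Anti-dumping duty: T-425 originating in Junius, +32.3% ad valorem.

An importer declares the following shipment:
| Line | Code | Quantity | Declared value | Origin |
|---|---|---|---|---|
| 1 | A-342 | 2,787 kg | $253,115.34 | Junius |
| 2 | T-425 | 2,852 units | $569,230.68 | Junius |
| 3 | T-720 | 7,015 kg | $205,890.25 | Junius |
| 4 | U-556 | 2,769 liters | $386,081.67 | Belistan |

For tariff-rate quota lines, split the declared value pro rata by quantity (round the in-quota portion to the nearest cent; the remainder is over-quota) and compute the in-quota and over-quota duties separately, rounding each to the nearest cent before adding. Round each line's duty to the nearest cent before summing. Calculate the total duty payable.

Line 1 (A-342, Junius, 2,787 kg, $253,115.34):
Base rate for A-342 is 1% + $1.58/kg.
A-342 has an FTA preferential rate, but origin Junius is not Belistan; base rate stands.
Duty = $253,115.34 × 1% + 2,787 × $1.58 = $6,934.61.
Line 2 (T-425, Junius, 2,852 units, $569,230.68):
Base rate for T-425 is $2.52/unit.
Additional duty on T-425 from Junius: +32.3% ad valorem. Applied ad valorem rate = 32.3%.
Duty = $569,230.68 × 32.3% + 2,852 × $2.52 = $191,048.55.
Line 3 (T-720, Junius, 7,015 kg, $205,890.25):
Code T-720 is under a tariff-rate quota (threshold 2,591 kg). In-quota: 2,591 kg at 3.5%; over-quota: 4,424 kg at 24%.
Pro-rata value split: in-quota = $205,890.25 × 2,591/7,015 = $76,045.85; over-quota = $205,890.25 − $76,045.85 = $129,844.40.
In-quota duty = $76,045.85 × 3.5% = $2,661.60. Over-quota duty = $129,844.40 × 24% = $31,162.66.
Line duty = $2,661.60 + $31,162.66 = $33,824.26.
Line 4 (U-556, Belistan, 2,769 liters, $386,081.67):
Base rate for U-556 is 9.5%.
Origin Belistan qualifies under the Lorador–Belistan agreement and U-556 is covered: preferential rate 6.5% applies instead.
Duty = $386,081.67 × 6.5% = $25,095.31.
Total = $6,934.61 + $191,048.55 + $33,824.26 + $25,095.31 = $256,902.73.

$256,902.73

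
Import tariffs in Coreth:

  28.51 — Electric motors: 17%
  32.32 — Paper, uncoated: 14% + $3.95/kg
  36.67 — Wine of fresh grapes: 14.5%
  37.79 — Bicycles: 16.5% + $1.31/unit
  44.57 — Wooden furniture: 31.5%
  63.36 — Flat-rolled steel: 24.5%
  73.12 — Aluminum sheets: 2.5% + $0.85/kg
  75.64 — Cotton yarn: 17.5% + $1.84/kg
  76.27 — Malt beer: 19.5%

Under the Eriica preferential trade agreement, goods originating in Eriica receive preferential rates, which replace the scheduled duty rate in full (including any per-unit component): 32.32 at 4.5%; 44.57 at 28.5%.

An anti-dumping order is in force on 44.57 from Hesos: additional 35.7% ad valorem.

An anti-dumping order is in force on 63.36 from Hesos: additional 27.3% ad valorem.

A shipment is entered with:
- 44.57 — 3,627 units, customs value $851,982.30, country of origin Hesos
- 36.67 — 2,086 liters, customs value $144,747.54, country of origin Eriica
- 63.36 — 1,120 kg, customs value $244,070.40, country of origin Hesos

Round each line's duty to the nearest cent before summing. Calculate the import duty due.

$719,948.97

Line 1 (44.57, Hesos, 3,627 units, $851,982.30):
Base rate for 44.57 is 31.5%.
44.57 has an FTA preferential rate, but origin Hesos is not Eriica; base rate stands.
Additional duty on 44.57 from Hesos: +35.7%. Applied ad valorem rate: 31.5% + 35.7% = 67.2%.
Duty = $851,982.30 × 67.2% = $572,532.11.
Line 2 (36.67, Eriica, 2,086 liters, $144,747.54):
Base rate for 36.67 is 14.5%.
Origin Eriica is the FTA partner but 36.67 is not on the preference list; base rate stands.
Duty = $144,747.54 × 14.5% = $20,988.39.
Line 3 (63.36, Hesos, 1,120 kg, $244,070.40):
Base rate for 63.36 is 24.5%.
Additional duty on 63.36 from Hesos: +27.3%. Applied ad valorem rate: 24.5% + 27.3% = 51.8%.
Duty = $244,070.40 × 51.8% = $126,428.47.
Total = $572,532.11 + $20,988.39 + $126,428.47 = $719,948.97.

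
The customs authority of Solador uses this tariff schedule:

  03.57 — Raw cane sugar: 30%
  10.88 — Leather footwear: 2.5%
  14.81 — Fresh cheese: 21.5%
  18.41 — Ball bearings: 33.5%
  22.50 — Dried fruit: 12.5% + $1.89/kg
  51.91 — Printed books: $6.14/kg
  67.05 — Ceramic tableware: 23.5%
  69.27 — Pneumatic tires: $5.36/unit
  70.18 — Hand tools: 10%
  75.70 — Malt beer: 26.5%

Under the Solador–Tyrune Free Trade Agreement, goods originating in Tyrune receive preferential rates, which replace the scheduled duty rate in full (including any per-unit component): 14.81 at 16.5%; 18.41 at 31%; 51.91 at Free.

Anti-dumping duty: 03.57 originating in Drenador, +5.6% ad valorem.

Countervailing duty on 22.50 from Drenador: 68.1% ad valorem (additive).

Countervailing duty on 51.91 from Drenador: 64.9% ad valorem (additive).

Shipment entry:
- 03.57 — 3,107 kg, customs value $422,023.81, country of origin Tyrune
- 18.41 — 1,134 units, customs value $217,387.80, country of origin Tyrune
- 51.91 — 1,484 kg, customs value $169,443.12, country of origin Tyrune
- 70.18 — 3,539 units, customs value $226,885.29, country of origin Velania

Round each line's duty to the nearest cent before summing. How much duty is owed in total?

Line 1 (03.57, Tyrune, 3,107 kg, $422,023.81):
Base rate for 03.57 is 30%.
Origin Tyrune is the FTA partner but 03.57 is not on the preference list; base rate stands.
The additional-duty order on 03.57 targets Drenador, not Tyrune; it does not apply.
Duty = $422,023.81 × 30% = $126,607.14.
Line 2 (18.41, Tyrune, 1,134 units, $217,387.80):
Base rate for 18.41 is 33.5%.
Origin Tyrune qualifies under the Solador–Tyrune agreement and 18.41 is covered: preferential rate 31% applies instead.
Duty = $217,387.80 × 31% = $67,390.22.
Line 3 (51.91, Tyrune, 1,484 kg, $169,443.12):
Base rate for 51.91 is $6.14/kg.
Origin Tyrune qualifies under the Solador–Tyrune agreement and 51.91 is covered: preferential rate Free applies instead.
The additional-duty order on 51.91 targets Drenador, not Tyrune; it does not apply.
Duty = $169,443.12 × 0% = $0.00.
Line 4 (70.18, Velania, 3,539 units, $226,885.29):
Base rate for 70.18 is 10%.
Duty = $226,885.29 × 10% = $22,688.53.
Total = $126,607.14 + $67,390.22 + $0.00 + $22,688.53 = $216,685.89.

$216,685.89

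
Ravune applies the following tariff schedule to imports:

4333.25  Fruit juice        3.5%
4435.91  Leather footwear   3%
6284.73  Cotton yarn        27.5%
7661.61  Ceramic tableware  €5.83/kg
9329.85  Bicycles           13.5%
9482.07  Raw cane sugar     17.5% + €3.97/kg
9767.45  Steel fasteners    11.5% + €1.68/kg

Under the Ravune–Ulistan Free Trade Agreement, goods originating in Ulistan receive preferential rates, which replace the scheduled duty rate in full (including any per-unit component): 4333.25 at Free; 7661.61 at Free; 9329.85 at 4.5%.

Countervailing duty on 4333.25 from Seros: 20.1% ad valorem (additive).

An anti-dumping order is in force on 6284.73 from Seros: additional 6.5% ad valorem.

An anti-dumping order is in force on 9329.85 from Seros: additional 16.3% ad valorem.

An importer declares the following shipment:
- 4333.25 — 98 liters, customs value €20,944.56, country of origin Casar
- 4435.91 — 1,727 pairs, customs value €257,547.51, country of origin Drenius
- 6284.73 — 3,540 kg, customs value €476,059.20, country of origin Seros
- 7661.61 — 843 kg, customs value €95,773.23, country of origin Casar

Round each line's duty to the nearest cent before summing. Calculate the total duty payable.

Line 1 (4333.25, Casar, 98 liters, €20,944.56):
Base rate for 4333.25 is 3.5%.
4333.25 has an FTA preferential rate, but origin Casar is not Ulistan; base rate stands.
The additional-duty order on 4333.25 targets Seros, not Casar; it does not apply.
Duty = €20,944.56 × 3.5% = €733.06.
Line 2 (4435.91, Drenius, 1,727 pairs, €257,547.51):
Base rate for 4435.91 is 3%.
Duty = €257,547.51 × 3% = €7,726.43.
Line 3 (6284.73, Seros, 3,540 kg, €476,059.20):
Base rate for 6284.73 is 27.5%.
Additional duty on 6284.73 from Seros: +6.5%. Applied ad valorem rate: 27.5% + 6.5% = 34%.
Duty = €476,059.20 × 34% = €161,860.13.
Line 4 (7661.61, Casar, 843 kg, €95,773.23):
Base rate for 7661.61 is €5.83/kg.
7661.61 has an FTA preferential rate, but origin Casar is not Ulistan; base rate stands.
Duty = 843 × €5.83 = €4,914.69.
Total = €733.06 + €7,726.43 + €161,860.13 + €4,914.69 = €175,234.31.

€175,234.31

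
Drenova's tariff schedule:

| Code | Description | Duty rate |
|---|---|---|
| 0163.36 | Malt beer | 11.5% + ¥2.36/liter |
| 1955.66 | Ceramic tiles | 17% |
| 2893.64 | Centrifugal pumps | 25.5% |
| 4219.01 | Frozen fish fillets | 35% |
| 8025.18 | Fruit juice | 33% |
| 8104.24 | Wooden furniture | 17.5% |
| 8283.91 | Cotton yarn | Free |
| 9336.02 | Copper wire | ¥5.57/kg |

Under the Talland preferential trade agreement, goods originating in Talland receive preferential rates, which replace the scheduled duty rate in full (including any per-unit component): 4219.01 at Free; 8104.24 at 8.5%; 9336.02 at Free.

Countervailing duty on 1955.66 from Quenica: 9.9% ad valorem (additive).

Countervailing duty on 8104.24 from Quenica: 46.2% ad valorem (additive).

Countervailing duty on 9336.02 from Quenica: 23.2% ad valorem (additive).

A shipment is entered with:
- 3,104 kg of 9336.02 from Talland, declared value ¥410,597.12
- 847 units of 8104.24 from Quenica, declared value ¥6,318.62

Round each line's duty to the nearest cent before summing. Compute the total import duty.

¥4,024.96

Line 1 (9336.02, Talland, 3,104 kg, ¥410,597.12):
Base rate for 9336.02 is ¥5.57/kg.
Origin Talland qualifies under the Drenova–Talland agreement and 9336.02 is covered: preferential rate Free applies instead.
The additional-duty order on 9336.02 targets Quenica, not Talland; it does not apply.
Duty = ¥410,597.12 × 0% = ¥0.00.
Line 2 (8104.24, Quenica, 847 units, ¥6,318.62):
Base rate for 8104.24 is 17.5%.
8104.24 has an FTA preferential rate, but origin Quenica is not Talland; base rate stands.
Additional duty on 8104.24 from Quenica: +46.2%. Applied ad valorem rate: 17.5% + 46.2% = 63.7%.
Duty = ¥6,318.62 × 63.7% = ¥4,024.96.
Total = ¥0.00 + ¥4,024.96 = ¥4,024.96.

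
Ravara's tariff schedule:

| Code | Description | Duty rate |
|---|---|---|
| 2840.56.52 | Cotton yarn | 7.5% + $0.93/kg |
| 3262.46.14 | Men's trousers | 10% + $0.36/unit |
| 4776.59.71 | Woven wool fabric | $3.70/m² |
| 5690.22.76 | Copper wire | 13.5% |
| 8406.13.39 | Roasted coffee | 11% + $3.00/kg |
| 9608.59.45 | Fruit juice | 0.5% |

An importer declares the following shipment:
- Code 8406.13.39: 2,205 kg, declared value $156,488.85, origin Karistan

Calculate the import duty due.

Line 1 (8406.13.39, Karistan, 2,205 kg, $156,488.85):
Base rate for 8406.13.39 is 11% + $3.00/kg.
Duty = $156,488.85 × 11% + 2,205 × $3.00 = $23,828.77.

$23,828.77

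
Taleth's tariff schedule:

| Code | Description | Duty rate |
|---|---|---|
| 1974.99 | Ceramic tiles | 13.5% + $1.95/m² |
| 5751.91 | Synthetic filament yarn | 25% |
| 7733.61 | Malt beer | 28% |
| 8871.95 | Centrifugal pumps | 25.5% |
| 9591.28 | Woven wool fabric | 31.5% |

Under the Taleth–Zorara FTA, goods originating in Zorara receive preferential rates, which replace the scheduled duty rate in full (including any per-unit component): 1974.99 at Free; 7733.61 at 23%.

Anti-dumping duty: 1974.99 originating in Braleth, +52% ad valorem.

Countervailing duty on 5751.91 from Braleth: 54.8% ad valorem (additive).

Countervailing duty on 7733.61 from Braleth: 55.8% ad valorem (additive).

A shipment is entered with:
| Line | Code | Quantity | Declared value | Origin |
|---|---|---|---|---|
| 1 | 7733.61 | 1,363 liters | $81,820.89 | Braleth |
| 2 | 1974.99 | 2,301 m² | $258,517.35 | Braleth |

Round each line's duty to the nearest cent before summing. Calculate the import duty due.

$242,381.72

Line 1 (7733.61, Braleth, 1,363 liters, $81,820.89):
Base rate for 7733.61 is 28%.
7733.61 has an FTA preferential rate, but origin Braleth is not Zorara; base rate stands.
Additional duty on 7733.61 from Braleth: +55.8%. Applied ad valorem rate: 28% + 55.8% = 83.8%.
Duty = $81,820.89 × 83.8% = $68,565.91.
Line 2 (1974.99, Braleth, 2,301 m², $258,517.35):
Base rate for 1974.99 is 13.5% + $1.95/m².
1974.99 has an FTA preferential rate, but origin Braleth is not Zorara; base rate stands.
Additional duty on 1974.99 from Braleth: +52%. Applied ad valorem rate: 13.5% + 52% = 65.5%.
Duty = $258,517.35 × 65.5% + 2,301 × $1.95 = $173,815.81.
Total = $68,565.91 + $173,815.81 = $242,381.72.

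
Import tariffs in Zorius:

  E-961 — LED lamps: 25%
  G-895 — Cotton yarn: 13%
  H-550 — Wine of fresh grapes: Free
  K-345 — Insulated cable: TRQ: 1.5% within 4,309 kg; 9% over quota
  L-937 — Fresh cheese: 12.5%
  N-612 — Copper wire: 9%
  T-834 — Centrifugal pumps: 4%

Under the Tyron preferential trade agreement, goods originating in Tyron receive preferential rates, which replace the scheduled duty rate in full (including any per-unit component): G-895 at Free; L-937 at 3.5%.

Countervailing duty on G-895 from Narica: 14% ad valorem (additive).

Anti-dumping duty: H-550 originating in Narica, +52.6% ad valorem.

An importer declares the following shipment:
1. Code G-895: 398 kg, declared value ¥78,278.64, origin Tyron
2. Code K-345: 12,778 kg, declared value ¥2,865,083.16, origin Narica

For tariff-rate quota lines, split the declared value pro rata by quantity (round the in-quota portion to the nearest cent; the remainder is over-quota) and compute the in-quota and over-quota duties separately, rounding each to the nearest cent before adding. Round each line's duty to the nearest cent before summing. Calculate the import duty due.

¥185,395.19

Line 1 (G-895, Tyron, 398 kg, ¥78,278.64):
Base rate for G-895 is 13%.
Origin Tyron qualifies under the Zorius–Tyron agreement and G-895 is covered: preferential rate Free applies instead.
The additional-duty order on G-895 targets Narica, not Tyron; it does not apply.
Duty = ¥78,278.64 × 0% = ¥0.00.
Line 2 (K-345, Narica, 12,778 kg, ¥2,865,083.16):
Code K-345 is under a tariff-rate quota (threshold 4,309 kg). In-quota: 4,309 kg at 1.5%; over-quota: 8,469 kg at 9%.
Pro-rata value split: in-quota = ¥2,865,083.16 × 4,309/12,778 = ¥966,163.98; over-quota = ¥2,865,083.16 − ¥966,163.98 = ¥1,898,919.18.
In-quota duty = ¥966,163.98 × 1.5% = ¥14,492.46. Over-quota duty = ¥1,898,919.18 × 9% = ¥170,902.73.
Line duty = ¥14,492.46 + ¥170,902.73 = ¥185,395.19.
Total = ¥0.00 + ¥185,395.19 = ¥185,395.19.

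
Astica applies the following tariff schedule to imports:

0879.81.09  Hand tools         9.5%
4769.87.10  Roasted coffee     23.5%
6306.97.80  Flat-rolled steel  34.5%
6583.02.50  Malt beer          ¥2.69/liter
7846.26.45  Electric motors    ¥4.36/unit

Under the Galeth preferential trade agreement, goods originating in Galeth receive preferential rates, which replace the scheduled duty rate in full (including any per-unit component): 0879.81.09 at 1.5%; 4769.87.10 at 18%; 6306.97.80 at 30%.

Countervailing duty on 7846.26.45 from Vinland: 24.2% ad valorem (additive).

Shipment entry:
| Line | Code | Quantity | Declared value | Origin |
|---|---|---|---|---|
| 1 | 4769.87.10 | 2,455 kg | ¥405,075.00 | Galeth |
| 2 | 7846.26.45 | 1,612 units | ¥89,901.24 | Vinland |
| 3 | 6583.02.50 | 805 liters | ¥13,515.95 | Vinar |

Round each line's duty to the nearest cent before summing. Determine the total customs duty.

Line 1 (4769.87.10, Galeth, 2,455 kg, ¥405,075.00):
Base rate for 4769.87.10 is 23.5%.
Origin Galeth qualifies under the Astica–Galeth agreement and 4769.87.10 is covered: preferential rate 18% applies instead.
Duty = ¥405,075.00 × 18% = ¥72,913.50.
Line 2 (7846.26.45, Vinland, 1,612 units, ¥89,901.24):
Base rate for 7846.26.45 is ¥4.36/unit.
Additional duty on 7846.26.45 from Vinland: +24.2% ad valorem. Applied ad valorem rate = 24.2%.
Duty = ¥89,901.24 × 24.2% + 1,612 × ¥4.36 = ¥28,784.42.
Line 3 (6583.02.50, Vinar, 805 liters, ¥13,515.95):
Base rate for 6583.02.50 is ¥2.69/liter.
Duty = 805 × ¥2.69 = ¥2,165.45.
Total = ¥72,913.50 + ¥28,784.42 + ¥2,165.45 = ¥103,863.37.

¥103,863.37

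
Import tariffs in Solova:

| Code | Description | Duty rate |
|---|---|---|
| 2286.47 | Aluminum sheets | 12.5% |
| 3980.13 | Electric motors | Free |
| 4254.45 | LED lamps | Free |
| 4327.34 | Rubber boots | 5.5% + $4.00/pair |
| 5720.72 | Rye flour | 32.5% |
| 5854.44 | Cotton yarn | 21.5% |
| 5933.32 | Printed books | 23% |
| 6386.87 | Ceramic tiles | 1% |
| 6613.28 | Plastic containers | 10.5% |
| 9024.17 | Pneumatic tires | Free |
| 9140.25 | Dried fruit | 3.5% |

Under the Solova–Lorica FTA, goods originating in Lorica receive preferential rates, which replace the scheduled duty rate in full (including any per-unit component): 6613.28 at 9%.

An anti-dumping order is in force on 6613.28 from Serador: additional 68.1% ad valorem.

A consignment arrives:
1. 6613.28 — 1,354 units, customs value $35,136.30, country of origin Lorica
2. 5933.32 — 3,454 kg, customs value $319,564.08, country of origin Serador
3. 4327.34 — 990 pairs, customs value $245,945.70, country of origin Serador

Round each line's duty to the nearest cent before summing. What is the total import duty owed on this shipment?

Line 1 (6613.28, Lorica, 1,354 units, $35,136.30):
Base rate for 6613.28 is 10.5%.
Origin Lorica qualifies under the Solova–Lorica agreement and 6613.28 is covered: preferential rate 9% applies instead.
The additional-duty order on 6613.28 targets Serador, not Lorica; it does not apply.
Duty = $35,136.30 × 9% = $3,162.27.
Line 2 (5933.32, Serador, 3,454 kg, $319,564.08):
Base rate for 5933.32 is 23%.
Duty = $319,564.08 × 23% = $73,499.74.
Line 3 (4327.34, Serador, 990 pairs, $245,945.70):
Base rate for 4327.34 is 5.5% + $4.00/pair.
Duty = $245,945.70 × 5.5% + 990 × $4.00 = $17,487.01.
Total = $3,162.27 + $73,499.74 + $17,487.01 = $94,149.02.

$94,149.02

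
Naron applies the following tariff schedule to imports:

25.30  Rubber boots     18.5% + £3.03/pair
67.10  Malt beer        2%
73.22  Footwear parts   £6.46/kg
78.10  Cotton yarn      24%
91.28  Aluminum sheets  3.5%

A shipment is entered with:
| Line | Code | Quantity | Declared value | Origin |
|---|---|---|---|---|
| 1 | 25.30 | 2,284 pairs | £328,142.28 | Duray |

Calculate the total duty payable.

Line 1 (25.30, Duray, 2,284 pairs, £328,142.28):
Base rate for 25.30 is 18.5% + £3.03/pair.
Duty = £328,142.28 × 18.5% + 2,284 × £3.03 = £67,626.84.

£67,626.84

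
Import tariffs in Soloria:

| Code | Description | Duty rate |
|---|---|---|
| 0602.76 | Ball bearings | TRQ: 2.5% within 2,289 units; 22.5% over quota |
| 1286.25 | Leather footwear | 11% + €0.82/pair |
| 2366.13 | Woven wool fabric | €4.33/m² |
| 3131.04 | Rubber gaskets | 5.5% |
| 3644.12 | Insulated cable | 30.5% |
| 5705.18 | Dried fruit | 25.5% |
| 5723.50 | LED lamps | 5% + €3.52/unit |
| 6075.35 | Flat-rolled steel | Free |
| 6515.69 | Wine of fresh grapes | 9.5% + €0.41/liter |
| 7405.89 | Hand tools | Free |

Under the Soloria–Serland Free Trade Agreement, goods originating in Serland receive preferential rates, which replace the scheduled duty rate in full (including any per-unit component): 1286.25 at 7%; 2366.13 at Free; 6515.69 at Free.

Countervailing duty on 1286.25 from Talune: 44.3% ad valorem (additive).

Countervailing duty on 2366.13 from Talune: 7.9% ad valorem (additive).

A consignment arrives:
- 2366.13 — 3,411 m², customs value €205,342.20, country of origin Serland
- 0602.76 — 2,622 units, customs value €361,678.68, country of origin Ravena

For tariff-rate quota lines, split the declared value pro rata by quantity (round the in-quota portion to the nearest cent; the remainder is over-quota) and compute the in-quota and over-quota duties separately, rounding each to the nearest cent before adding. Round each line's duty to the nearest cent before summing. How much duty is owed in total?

Line 1 (2366.13, Serland, 3,411 m², €205,342.20):
Base rate for 2366.13 is €4.33/m².
Origin Serland qualifies under the Soloria–Serland agreement and 2366.13 is covered: preferential rate Free applies instead.
The additional-duty order on 2366.13 targets Talune, not Serland; it does not apply.
Duty = €205,342.20 × 0% = €0.00.
Line 2 (0602.76, Ravena, 2,622 units, €361,678.68):
Code 0602.76 is under a tariff-rate quota (threshold 2,289 units). In-quota: 2,289 units at 2.5%; over-quota: 333 units at 22.5%.
Pro-rata value split: in-quota = €361,678.68 × 2,289/2,622 = €315,744.66; over-quota = €361,678.68 − €315,744.66 = €45,934.02.
In-quota duty = €315,744.66 × 2.5% = €7,893.62. Over-quota duty = €45,934.02 × 22.5% = €10,335.15.
Line duty = €7,893.62 + €10,335.15 = €18,228.77.
Total = €0.00 + €18,228.77 = €18,228.77.

€18,228.77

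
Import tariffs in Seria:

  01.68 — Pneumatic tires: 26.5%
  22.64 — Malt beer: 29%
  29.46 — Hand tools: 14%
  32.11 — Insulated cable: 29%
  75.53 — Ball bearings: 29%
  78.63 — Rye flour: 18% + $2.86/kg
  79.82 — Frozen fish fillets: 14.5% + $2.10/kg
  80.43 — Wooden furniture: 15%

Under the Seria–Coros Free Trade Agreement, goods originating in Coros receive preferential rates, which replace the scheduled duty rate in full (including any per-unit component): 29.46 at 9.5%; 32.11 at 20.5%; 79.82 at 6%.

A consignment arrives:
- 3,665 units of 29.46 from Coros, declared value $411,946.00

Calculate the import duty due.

Line 1 (29.46, Coros, 3,665 units, $411,946.00):
Base rate for 29.46 is 14%.
Origin Coros qualifies under the Seria–Coros agreement and 29.46 is covered: preferential rate 9.5% applies instead.
Duty = $411,946.00 × 9.5% = $39,134.87.

$39,134.87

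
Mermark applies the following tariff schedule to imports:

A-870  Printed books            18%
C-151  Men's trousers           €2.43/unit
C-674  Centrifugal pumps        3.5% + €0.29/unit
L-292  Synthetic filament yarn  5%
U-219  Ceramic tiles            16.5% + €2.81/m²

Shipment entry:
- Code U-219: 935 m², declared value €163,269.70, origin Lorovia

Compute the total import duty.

€29,566.85

Line 1 (U-219, Lorovia, 935 m², €163,269.70):
Base rate for U-219 is 16.5% + €2.81/m².
Duty = €163,269.70 × 16.5% + 935 × €2.81 = €29,566.85.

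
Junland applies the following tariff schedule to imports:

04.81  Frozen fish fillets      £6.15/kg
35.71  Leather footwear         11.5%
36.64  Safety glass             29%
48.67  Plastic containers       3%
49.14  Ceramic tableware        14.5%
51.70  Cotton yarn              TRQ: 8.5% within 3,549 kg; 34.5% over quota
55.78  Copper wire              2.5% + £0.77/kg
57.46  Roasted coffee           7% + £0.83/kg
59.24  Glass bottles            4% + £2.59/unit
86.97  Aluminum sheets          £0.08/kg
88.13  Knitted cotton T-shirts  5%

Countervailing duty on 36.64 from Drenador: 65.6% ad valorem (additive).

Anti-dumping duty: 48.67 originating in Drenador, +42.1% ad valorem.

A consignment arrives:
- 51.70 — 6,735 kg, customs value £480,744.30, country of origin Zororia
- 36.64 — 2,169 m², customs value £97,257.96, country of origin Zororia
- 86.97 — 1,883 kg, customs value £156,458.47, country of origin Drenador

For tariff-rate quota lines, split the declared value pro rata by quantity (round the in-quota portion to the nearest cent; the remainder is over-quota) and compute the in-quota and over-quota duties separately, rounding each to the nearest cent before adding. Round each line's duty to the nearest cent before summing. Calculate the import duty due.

Line 1 (51.70, Zororia, 6,735 kg, £480,744.30):
Code 51.70 is under a tariff-rate quota (threshold 3,549 kg). In-quota: 3,549 kg at 8.5%; over-quota: 3,186 kg at 34.5%.
Pro-rata value split: in-quota = £480,744.30 × 3,549/6,735 = £253,327.62; over-quota = £480,744.30 − £253,327.62 = £227,416.68.
In-quota duty = £253,327.62 × 8.5% = £21,532.85. Over-quota duty = £227,416.68 × 34.5% = £78,458.75.
Line duty = £21,532.85 + £78,458.75 = £99,991.60.
Line 2 (36.64, Zororia, 2,169 m², £97,257.96):
Base rate for 36.64 is 29%.
The additional-duty order on 36.64 targets Drenador, not Zororia; it does not apply.
Duty = £97,257.96 × 29% = £28,204.81.
Line 3 (86.97, Drenador, 1,883 kg, £156,458.47):
Base rate for 86.97 is £0.08/kg.
Duty = 1,883 × £0.08 = £150.64.
Total = £99,991.60 + £28,204.81 + £150.64 = £128,347.05.

£128,347.05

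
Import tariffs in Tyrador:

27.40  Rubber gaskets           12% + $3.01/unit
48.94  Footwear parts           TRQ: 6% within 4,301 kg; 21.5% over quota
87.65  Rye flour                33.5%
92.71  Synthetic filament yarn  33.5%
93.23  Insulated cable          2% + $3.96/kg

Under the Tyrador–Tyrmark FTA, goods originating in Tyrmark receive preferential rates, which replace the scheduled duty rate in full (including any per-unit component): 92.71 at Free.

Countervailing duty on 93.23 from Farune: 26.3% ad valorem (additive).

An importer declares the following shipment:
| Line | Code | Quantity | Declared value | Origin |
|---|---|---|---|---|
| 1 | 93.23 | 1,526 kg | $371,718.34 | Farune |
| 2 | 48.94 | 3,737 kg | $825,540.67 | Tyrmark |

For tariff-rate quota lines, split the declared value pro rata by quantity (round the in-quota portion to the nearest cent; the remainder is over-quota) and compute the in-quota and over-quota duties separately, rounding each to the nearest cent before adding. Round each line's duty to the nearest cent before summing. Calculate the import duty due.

Line 1 (93.23, Farune, 1,526 kg, $371,718.34):
Base rate for 93.23 is 2% + $3.96/kg.
Additional duty on 93.23 from Farune: +26.3%. Applied ad valorem rate: 2% + 26.3% = 28.3%.
Duty = $371,718.34 × 28.3% + 1,526 × $3.96 = $111,239.25.
Line 2 (48.94, Tyrmark, 3,737 kg, $825,540.67):
Code 48.94 is under a tariff-rate quota (threshold 4,301 kg). Quantity 3,737 kg is within the quota, so the in-quota rate 6% applies to the full value.
Duty = $825,540.67 × 6% = $49,532.44.
Total = $111,239.25 + $49,532.44 = $160,771.69.

$160,771.69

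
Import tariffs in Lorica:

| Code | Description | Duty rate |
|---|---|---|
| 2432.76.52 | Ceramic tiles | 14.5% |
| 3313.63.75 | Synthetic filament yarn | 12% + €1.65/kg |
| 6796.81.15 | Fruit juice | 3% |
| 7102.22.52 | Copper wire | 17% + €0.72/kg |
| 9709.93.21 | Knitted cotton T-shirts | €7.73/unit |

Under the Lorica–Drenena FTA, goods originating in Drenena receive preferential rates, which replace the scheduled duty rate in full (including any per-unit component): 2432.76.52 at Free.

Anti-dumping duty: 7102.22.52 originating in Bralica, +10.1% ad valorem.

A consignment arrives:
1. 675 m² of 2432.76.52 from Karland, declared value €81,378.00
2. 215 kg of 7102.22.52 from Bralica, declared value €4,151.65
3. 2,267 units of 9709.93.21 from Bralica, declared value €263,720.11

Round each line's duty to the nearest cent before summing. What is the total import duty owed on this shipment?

€30,603.62

Line 1 (2432.76.52, Karland, 675 m², €81,378.00):
Base rate for 2432.76.52 is 14.5%.
2432.76.52 has an FTA preferential rate, but origin Karland is not Drenena; base rate stands.
Duty = €81,378.00 × 14.5% = €11,799.81.
Line 2 (7102.22.52, Bralica, 215 kg, €4,151.65):
Base rate for 7102.22.52 is 17% + €0.72/kg.
Additional duty on 7102.22.52 from Bralica: +10.1%. Applied ad valorem rate: 17% + 10.1% = 27.1%.
Duty = €4,151.65 × 27.1% + 215 × €0.72 = €1,279.90.
Line 3 (9709.93.21, Bralica, 2,267 units, €263,720.11):
Base rate for 9709.93.21 is €7.73/unit.
Duty = 2,267 × €7.73 = €17,523.91.
Total = €11,799.81 + €1,279.90 + €17,523.91 = €30,603.62.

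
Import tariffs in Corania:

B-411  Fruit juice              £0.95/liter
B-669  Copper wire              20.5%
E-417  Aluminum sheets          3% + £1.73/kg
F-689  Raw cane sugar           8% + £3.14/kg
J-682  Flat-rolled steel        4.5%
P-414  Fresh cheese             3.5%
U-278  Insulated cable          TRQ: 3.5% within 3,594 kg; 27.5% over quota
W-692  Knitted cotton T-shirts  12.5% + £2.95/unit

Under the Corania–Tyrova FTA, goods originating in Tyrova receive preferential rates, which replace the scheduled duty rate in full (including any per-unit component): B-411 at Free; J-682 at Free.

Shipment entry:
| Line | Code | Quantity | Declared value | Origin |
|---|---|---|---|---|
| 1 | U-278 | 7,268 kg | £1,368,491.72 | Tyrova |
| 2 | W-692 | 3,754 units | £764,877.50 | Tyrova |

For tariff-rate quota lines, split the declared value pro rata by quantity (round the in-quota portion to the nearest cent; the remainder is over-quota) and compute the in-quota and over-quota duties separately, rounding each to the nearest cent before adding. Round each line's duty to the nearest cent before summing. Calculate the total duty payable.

£320,607.79

Line 1 (U-278, Tyrova, 7,268 kg, £1,368,491.72):
Code U-278 is under a tariff-rate quota (threshold 3,594 kg). In-quota: 3,594 kg at 3.5%; over-quota: 3,674 kg at 27.5%.
Pro-rata value split: in-quota = £1,368,491.72 × 3,594/7,268 = £676,714.26; over-quota = £1,368,491.72 − £676,714.26 = £691,777.46.
In-quota duty = £676,714.26 × 3.5% = £23,685.00. Over-quota duty = £691,777.46 × 27.5% = £190,238.80.
Line duty = £23,685.00 + £190,238.80 = £213,923.80.
Line 2 (W-692, Tyrova, 3,754 units, £764,877.50):
Base rate for W-692 is 12.5% + £2.95/unit.
Origin Tyrova is the FTA partner but W-692 is not on the preference list; base rate stands.
Duty = £764,877.50 × 12.5% + 3,754 × £2.95 = £106,683.99.
Total = £213,923.80 + £106,683.99 = £320,607.79.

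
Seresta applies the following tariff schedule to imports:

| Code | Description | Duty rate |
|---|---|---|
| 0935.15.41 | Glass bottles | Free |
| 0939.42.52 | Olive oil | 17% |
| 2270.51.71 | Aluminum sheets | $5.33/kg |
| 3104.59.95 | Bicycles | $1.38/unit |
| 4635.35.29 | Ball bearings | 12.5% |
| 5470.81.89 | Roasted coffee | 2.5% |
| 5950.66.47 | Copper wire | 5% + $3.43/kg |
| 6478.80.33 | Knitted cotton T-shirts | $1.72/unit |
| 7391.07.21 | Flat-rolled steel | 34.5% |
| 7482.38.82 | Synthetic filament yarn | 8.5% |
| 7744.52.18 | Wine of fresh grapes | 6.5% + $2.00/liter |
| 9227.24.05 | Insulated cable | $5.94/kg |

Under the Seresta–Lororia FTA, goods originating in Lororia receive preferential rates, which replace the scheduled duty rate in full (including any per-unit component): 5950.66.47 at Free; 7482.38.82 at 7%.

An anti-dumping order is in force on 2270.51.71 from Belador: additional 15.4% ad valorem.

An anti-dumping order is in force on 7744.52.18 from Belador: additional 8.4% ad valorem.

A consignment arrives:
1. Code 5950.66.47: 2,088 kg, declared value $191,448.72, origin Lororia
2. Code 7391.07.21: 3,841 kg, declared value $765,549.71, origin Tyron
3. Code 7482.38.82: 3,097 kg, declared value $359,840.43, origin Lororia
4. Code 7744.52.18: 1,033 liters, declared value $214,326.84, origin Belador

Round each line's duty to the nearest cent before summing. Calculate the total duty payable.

$323,304.18

Line 1 (5950.66.47, Lororia, 2,088 kg, $191,448.72):
Base rate for 5950.66.47 is 5% + $3.43/kg.
Origin Lororia qualifies under the Seresta–Lororia agreement and 5950.66.47 is covered: preferential rate Free applies instead.
Duty = $191,448.72 × 0% = $0.00.
Line 2 (7391.07.21, Tyron, 3,841 kg, $765,549.71):
Base rate for 7391.07.21 is 34.5%.
Duty = $765,549.71 × 34.5% = $264,114.65.
Line 3 (7482.38.82, Lororia, 3,097 kg, $359,840.43):
Base rate for 7482.38.82 is 8.5%.
Origin Lororia qualifies under the Seresta–Lororia agreement and 7482.38.82 is covered: preferential rate 7% applies instead.
Duty = $359,840.43 × 7% = $25,188.83.
Line 4 (7744.52.18, Belador, 1,033 liters, $214,326.84):
Base rate for 7744.52.18 is 6.5% + $2.00/liter.
Additional duty on 7744.52.18 from Belador: +8.4%. Applied ad valorem rate: 6.5% + 8.4% = 14.9%.
Duty = $214,326.84 × 14.9% + 1,033 × $2.00 = $34,000.70.
Total = $0.00 + $264,114.65 + $25,188.83 + $34,000.70 = $323,304.18.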